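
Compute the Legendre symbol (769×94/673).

By multiplicativity, (769·94/673) = (769/673)·(94/673).
First factor (769/673):
Reduce the numerator: 769 ≡ 96 (mod 673), so (769/673) = (96/673).
Factor out 2: 96 = 2^5·3. Since 673 ≡ 1 (mod 8), (2/673) = +1, and (2/673)^5 = +1. Now have (3/673).
673 ≡ 1 (mod 4), so quadratic reciprocity gives (3/673) = (673/3). Reduce: 673 ≡ 1 (mod 3). Now have (1/3).
(1/3) = 1. Collecting the sign factors: 1.
Second factor (94/673):
Factor out 2: 94 = 2·47. Since 673 ≡ 1 (mod 8), (2/673) = +1. Now have (47/673).
673 ≡ 1 (mod 4), so quadratic reciprocity gives (47/673) = (673/47). Reduce: 673 ≡ 15 (mod 47). Now have (15/47).
Both 15 ≡ 3 and 47 ≡ 3 (mod 4), so reciprocity gives (15/47) = -(47/15). Reduce: 47 ≡ 2 (mod 15). Now have -(2/15).
Factor out 2: 2 = 2. Since 15 ≡ 7 (mod 8), (2/15) = +1. Now have -(1/15).
(1/15) = 1. Collecting the sign factors: -1.
Product: (1)·(-1) = -1.

-1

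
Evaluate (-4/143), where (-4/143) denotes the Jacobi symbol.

-1

Pull out -1: (-4/143) = (-1/143)·(4/143). Since 143 ≡ 3 (mod 4), (-1/143) = -1. Now have -(4/143).
Factor out 2: 4 = 2^2. Since 143 ≡ 7 (mod 8), (2/143) = +1, and (2/143)^2 = +1. Now have -(1/143).
(1/143) = 1. Collecting the sign factors: -1.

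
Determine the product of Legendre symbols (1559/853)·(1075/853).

1

By multiplicativity, (1559·1075/853) = (1559/853)·(1075/853).
First factor (1559/853):
(1559/853)
  = (706/853)    [1559 ≡ 706 mod 853]
  = -(353/853)    [853 ≡ 5 mod 8 ⇒ (2/853) = -1]
  = -(853/353)    [QR: 353 ≡ 1 mod 4, sign kept]
  = -(147/353)    [853 ≡ 147 mod 353]
  = -(353/147)    [QR: 353 ≡ 1 mod 4, sign kept]
  = -(59/147)    [353 ≡ 59 mod 147]
  = (147/59)    [QR: both ≡ 3 mod 4, sign flips]
  = (29/59)    [147 ≡ 29 mod 59]
  = (59/29)    [QR: 29 ≡ 1 mod 4, sign kept]
  = (1/29)    [59 ≡ 1 mod 29]
  = 1    [(1/29) = 1]
Second factor (1075/853):
(1075/853)
  = (222/853)    [1075 ≡ 222 mod 853]
  = -(111/853)    [853 ≡ 5 mod 8 ⇒ (2/853) = -1]
  = -(853/111)    [QR: 853 ≡ 1 mod 4, sign kept]
  = -(76/111)    [853 ≡ 76 mod 111]
  = -(19/111)    [111 ≡ 7 mod 8 ⇒ (2/111)^2 = +1]
  = (111/19)    [QR: both ≡ 3 mod 4, sign flips]
  = (16/19)    [111 ≡ 16 mod 19]
  = (1/19)    [19 ≡ 3 mod 8 ⇒ (2/19)^4 = +1]
  = 1    [(1/19) = 1]
Product: (1)·(1) = 1.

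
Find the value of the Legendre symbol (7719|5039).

-1

Reduce the numerator: 7719 ≡ 2680 (mod 5039), so (7719|5039) = (2680|5039).
Factor out 2: 2680 = 2^3·335. Since 5039 ≡ 7 (mod 8), (2|5039) = +1, and (2|5039)^3 = +1. Now have (335|5039).
Both 335 ≡ 3 and 5039 ≡ 3 (mod 4), so reciprocity gives (335|5039) = -(5039|335). Reduce: 5039 ≡ 14 (mod 335). Now have -(14|335).
Factor out 2: 14 = 2·7. Since 335 ≡ 7 (mod 8), (2|335) = +1. Now have -(7|335).
Both 7 ≡ 3 and 335 ≡ 3 (mod 4), so reciprocity gives (7|335) = -(335|7). Reduce: 335 ≡ 6 (mod 7). Now have (6|7).
Factor out 2: 6 = 2·3. Since 7 ≡ 7 (mod 8), (2|7) = +1. Now have (3|7).
Both 3 ≡ 3 and 7 ≡ 3 (mod 4), so reciprocity gives (3|7) = -(7|3). Reduce: 7 ≡ 1 (mod 3). Now have -(1|3).
(1|3) = 1. Collecting the sign factors: -1.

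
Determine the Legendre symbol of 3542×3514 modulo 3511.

By multiplicativity, (3542·3514/3511) = (3542/3511)·(3514/3511).
First factor (3542/3511):
Reduce the numerator: 3542 ≡ 31 (mod 3511), so (3542/3511) = (31/3511).
Both 31 ≡ 3 and 3511 ≡ 3 (mod 4), so reciprocity gives (31/3511) = -(3511/31). Reduce: 3511 ≡ 8 (mod 31). Now have -(8/31).
Factor out 2: 8 = 2^3. Since 31 ≡ 7 (mod 8), (2/31) = +1, and (2/31)^3 = +1. Now have -(1/31).
(1/31) = 1. Collecting the sign factors: -1.
Second factor (3514/3511):
Reduce the numerator: 3514 ≡ 3 (mod 3511), so (3514/3511) = (3/3511).
Both 3 ≡ 3 and 3511 ≡ 3 (mod 4), so reciprocity gives (3/3511) = -(3511/3). Reduce: 3511 ≡ 1 (mod 3). Now have -(1/3).
(1/3) = 1. Collecting the sign factors: -1.
Product: (-1)·(-1) = 1.

1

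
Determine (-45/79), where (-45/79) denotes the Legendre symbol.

-1

(-45/79)
  = (34/79)    [-45 ≡ 34 mod 79]
  = (17/79)    [79 ≡ 7 mod 8 ⇒ (2/79) = +1]
  = (79/17)    [QR: 17 ≡ 1 mod 4, sign kept]
  = (11/17)    [79 ≡ 11 mod 17]
  = (17/11)    [QR: 17 ≡ 1 mod 4, sign kept]
  = (6/11)    [17 ≡ 6 mod 11]
  = -(3/11)    [11 ≡ 3 mod 8 ⇒ (2/11) = -1]
  = (11/3)    [QR: both ≡ 3 mod 4, sign flips]
  = (2/3)    [11 ≡ 2 mod 3]
  = -(1/3)    [3 ≡ 3 mod 8 ⇒ (2/3) = -1]
  = -1    [(1/3) = 1]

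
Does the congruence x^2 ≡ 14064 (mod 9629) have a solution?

(14064|9629)
  = (4435|9629)    [14064 ≡ 4435 mod 9629]
  = (9629|4435)    [QR: 9629 ≡ 1 mod 4, sign kept]
  = (759|4435)    [9629 ≡ 759 mod 4435]
  = -(4435|759)    [QR: both ≡ 3 mod 4, sign flips]
  = -(640|759)    [4435 ≡ 640 mod 759]
  = -(5|759)    [759 ≡ 7 mod 8 ⇒ (2|759)^7 = +1]
  = -(759|5)    [QR: 5 ≡ 1 mod 4, sign kept]
  = -(4|5)    [759 ≡ 4 mod 5]
  = -(1|5)    [5 ≡ 5 mod 8 ⇒ (2|5)^2 = +1]
  = -1    [(1|5) = 1]
(14064|9629) = -1, and 9629 is prime, so 14064 is not a quadratic residue mod 9629.

no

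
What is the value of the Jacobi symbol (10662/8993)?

-1

Reduce the numerator: 10662 ≡ 1669 (mod 8993), so (10662/8993) = (1669/8993).
1669 ≡ 1 (mod 4), so quadratic reciprocity gives (1669/8993) = (8993/1669). Reduce: 8993 ≡ 648 (mod 1669). Now have (648/1669).
Factor out 2: 648 = 2^3·81. Since 1669 ≡ 5 (mod 8), (2/1669) = -1, and (2/1669)^3 = -1. Now have -(81/1669).
81 ≡ 1 (mod 4), so quadratic reciprocity gives (81/1669) = (1669/81). Reduce: 1669 ≡ 49 (mod 81). Now have -(49/81).
49 ≡ 1 (mod 4), so quadratic reciprocity gives (49/81) = (81/49). Reduce: 81 ≡ 32 (mod 49). Now have -(32/49).
Factor out 2: 32 = 2^5. Since 49 ≡ 1 (mod 8), (2/49) = +1, and (2/49)^5 = +1. Now have -(1/49).
(1/49) = 1. Collecting the sign factors: -1.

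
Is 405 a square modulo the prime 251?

yes

Reduce the numerator: 405 ≡ 154 (mod 251), so (405|251) = (154|251).
Factor out 2: 154 = 2·77. Since 251 ≡ 3 (mod 8), (2|251) = -1. Now have -(77|251).
77 ≡ 1 (mod 4), so quadratic reciprocity gives (77|251) = (251|77). Reduce: 251 ≡ 20 (mod 77). Now have -(20|77).
Factor out 2: 20 = 2^2·5. Since 77 ≡ 5 (mod 8), (2|77) = -1, and (2|77)^2 = +1. Now have -(5|77).
5 ≡ 1 (mod 4), so quadratic reciprocity gives (5|77) = (77|5). Reduce: 77 ≡ 2 (mod 5). Now have -(2|5).
Factor out 2: 2 = 2. Since 5 ≡ 5 (mod 8), (2|5) = -1. Now have (1|5).
(1|5) = 1. Collecting the sign factors: 1.
(405|251) = 1, and 251 is prime, so 405 is a quadratic residue mod 251.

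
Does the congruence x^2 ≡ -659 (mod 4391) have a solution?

yes

(-659/4391)
  = (3732/4391)    [-659 ≡ 3732 mod 4391]
  = (933/4391)    [4391 ≡ 7 mod 8 ⇒ (2/4391)^2 = +1]
  = (4391/933)    [QR: 933 ≡ 1 mod 4, sign kept]
  = (659/933)    [4391 ≡ 659 mod 933]
  = (933/659)    [QR: 933 ≡ 1 mod 4, sign kept]
  = (274/659)    [933 ≡ 274 mod 659]
  = -(137/659)    [659 ≡ 3 mod 8 ⇒ (2/659) = -1]
  = -(659/137)    [QR: 137 ≡ 1 mod 4, sign kept]
  = -(111/137)    [659 ≡ 111 mod 137]
  = -(137/111)    [QR: 137 ≡ 1 mod 4, sign kept]
  = -(26/111)    [137 ≡ 26 mod 111]
  = -(13/111)    [111 ≡ 7 mod 8 ⇒ (2/111) = +1]
  = -(111/13)    [QR: 13 ≡ 1 mod 4, sign kept]
  = -(7/13)    [111 ≡ 7 mod 13]
  = -(13/7)    [QR: 13 ≡ 1 mod 4, sign kept]
  = -(6/7)    [13 ≡ 6 mod 7]
  = -(3/7)    [7 ≡ 7 mod 8 ⇒ (2/7) = +1]
  = (7/3)    [QR: both ≡ 3 mod 4, sign flips]
  = (1/3)    [7 ≡ 1 mod 3]
  = 1    [(1/3) = 1]
(-659/4391) = 1, and 4391 is prime, so -659 is a quadratic residue mod 4391.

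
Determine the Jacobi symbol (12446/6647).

(12446/6647)
  = (5799/6647)    [12446 ≡ 5799 mod 6647]
  = -(6647/5799)    [QR: both ≡ 3 mod 4, sign flips]
  = -(848/5799)    [6647 ≡ 848 mod 5799]
  = -(53/5799)    [5799 ≡ 7 mod 8 ⇒ (2/5799)^4 = +1]
  = -(5799/53)    [QR: 53 ≡ 1 mod 4, sign kept]
  = -(22/53)    [5799 ≡ 22 mod 53]
  = (11/53)    [53 ≡ 5 mod 8 ⇒ (2/53) = -1]
  = (53/11)    [QR: 53 ≡ 1 mod 4, sign kept]
  = (9/11)    [53 ≡ 9 mod 11]
  = (11/9)    [QR: 9 ≡ 1 mod 4, sign kept]
  = (2/9)    [11 ≡ 2 mod 9]
  = (1/9)    [9 ≡ 1 mod 8 ⇒ (2/9) = +1]
  = 1    [(1/9) = 1]

1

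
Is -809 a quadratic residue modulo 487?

(-809|487)
  = (165|487)    [-809 ≡ 165 mod 487]
  = (487|165)    [QR: 165 ≡ 1 mod 4, sign kept]
  = (157|165)    [487 ≡ 157 mod 165]
  = (165|157)    [QR: 157 ≡ 1 mod 4, sign kept]
  = (8|157)    [165 ≡ 8 mod 157]
  = -(1|157)    [157 ≡ 5 mod 8 ⇒ (2|157)^3 = -1]
  = -1    [(1|157) = 1]
The Legendre symbol is -1, so x^2 ≡ -809 (mod 487) has no solution.

no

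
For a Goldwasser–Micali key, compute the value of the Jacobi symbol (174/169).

Reduce the numerator: 174 ≡ 5 (mod 169), so (174/169) = (5/169).
5 ≡ 1 (mod 4), so quadratic reciprocity gives (5/169) = (169/5). Reduce: 169 ≡ 4 (mod 5). Now have (4/5).
Factor out 2: 4 = 2^2. Since 5 ≡ 5 (mod 8), (2/5) = -1, and (2/5)^2 = +1. Now have (1/5).
(1/5) = 1. Collecting the sign factors: 1.

1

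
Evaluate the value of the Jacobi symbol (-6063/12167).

(-6063/12167)
  = -(6063/12167)    [12167 ≡ 3 mod 4 ⇒ (-1/12167) = -1]
  = (12167/6063)    [QR: both ≡ 3 mod 4, sign flips]
  = (41/6063)    [12167 ≡ 41 mod 6063]
  = (6063/41)    [QR: 41 ≡ 1 mod 4, sign kept]
  = (36/41)    [6063 ≡ 36 mod 41]
  = (9/41)    [41 ≡ 1 mod 8 ⇒ (2/41)^2 = +1]
  = (41/9)    [QR: 9 ≡ 1 mod 4, sign kept]
  = (5/9)    [41 ≡ 5 mod 9]
  = (9/5)    [QR: 5 ≡ 1 mod 4, sign kept]
  = (4/5)    [9 ≡ 4 mod 5]
  = (1/5)    [5 ≡ 5 mod 8 ⇒ (2/5)^2 = +1]
  = 1    [(1/5) = 1]

1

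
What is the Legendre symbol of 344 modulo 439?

Factor out 2: 344 = 2^3·43. Since 439 ≡ 7 (mod 8), (2/439) = +1, and (2/439)^3 = +1. Now have (43/439).
Both 43 ≡ 3 and 439 ≡ 3 (mod 4), so reciprocity gives (43/439) = -(439/43). Reduce: 439 ≡ 9 (mod 43). Now have -(9/43).
9 ≡ 1 (mod 4), so quadratic reciprocity gives (9/43) = (43/9). Reduce: 43 ≡ 7 (mod 9). Now have -(7/9).
9 ≡ 1 (mod 4), so quadratic reciprocity gives (7/9) = (9/7). Reduce: 9 ≡ 2 (mod 7). Now have -(2/7).
Factor out 2: 2 = 2. Since 7 ≡ 7 (mod 8), (2/7) = +1. Now have -(1/7).
(1/7) = 1. Collecting the sign factors: -1.

-1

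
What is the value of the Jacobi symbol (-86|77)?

1

(-86|77)
  = (68|77)    [-86 ≡ 68 mod 77]
  = (17|77)    [77 ≡ 5 mod 8 ⇒ (2|77)^2 = +1]
  = (77|17)    [QR: 17 ≡ 1 mod 4, sign kept]
  = (9|17)    [77 ≡ 9 mod 17]
  = (17|9)    [QR: 9 ≡ 1 mod 4, sign kept]
  = (8|9)    [17 ≡ 8 mod 9]
  = (1|9)    [9 ≡ 1 mod 8 ⇒ (2|9)^3 = +1]
  = 1    [(1|9) = 1]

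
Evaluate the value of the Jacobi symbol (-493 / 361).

(-493 / 361)
  = (493 / 361)    [361 ≡ 1 mod 4 ⇒ (-1 / 361) = +1]
  = (132 / 361)    [493 ≡ 132 mod 361]
  = (33 / 361)    [361 ≡ 1 mod 8 ⇒ (2 / 361)^2 = +1]
  = (361 / 33)    [QR: 33 ≡ 1 mod 4, sign kept]
  = (31 / 33)    [361 ≡ 31 mod 33]
  = (33 / 31)    [QR: 33 ≡ 1 mod 4, sign kept]
  = (2 / 31)    [33 ≡ 2 mod 31]
  = (1 / 31)    [31 ≡ 7 mod 8 ⇒ (2 / 31) = +1]
  = 1    [(1 / 31) = 1]

1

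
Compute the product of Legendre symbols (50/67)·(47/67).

-1

By multiplicativity, (50·47/67) = (50/67)·(47/67).
First factor (50/67):
Factor out 2: 50 = 2·25. Since 67 ≡ 3 (mod 8), (2/67) = -1. Now have -(25/67).
25 ≡ 1 (mod 4), so quadratic reciprocity gives (25/67) = (67/25). Reduce: 67 ≡ 17 (mod 25). Now have -(17/25).
17 ≡ 1 (mod 4), so quadratic reciprocity gives (17/25) = (25/17). Reduce: 25 ≡ 8 (mod 17). Now have -(8/17).
Factor out 2: 8 = 2^3. Since 17 ≡ 1 (mod 8), (2/17) = +1, and (2/17)^3 = +1. Now have -(1/17).
(1/17) = 1. Collecting the sign factors: -1.
Second factor (47/67):
Both 47 ≡ 3 and 67 ≡ 3 (mod 4), so reciprocity gives (47/67) = -(67/47). Reduce: 67 ≡ 20 (mod 47). Now have -(20/47).
Factor out 2: 20 = 2^2·5. Since 47 ≡ 7 (mod 8), (2/47) = +1, and (2/47)^2 = +1. Now have -(5/47).
5 ≡ 1 (mod 4), so quadratic reciprocity gives (5/47) = (47/5). Reduce: 47 ≡ 2 (mod 5). Now have -(2/5).
Factor out 2: 2 = 2. Since 5 ≡ 5 (mod 8), (2/5) = -1. Now have (1/5).
(1/5) = 1. Collecting the sign factors: 1.
Product: (-1)·(1) = -1.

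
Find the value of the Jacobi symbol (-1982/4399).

(-1982/4399)
  = (2417/4399)    [-1982 ≡ 2417 mod 4399]
  = (4399/2417)    [QR: 2417 ≡ 1 mod 4, sign kept]
  = (1982/2417)    [4399 ≡ 1982 mod 2417]
  = (991/2417)    [2417 ≡ 1 mod 8 ⇒ (2/2417) = +1]
  = (2417/991)    [QR: 2417 ≡ 1 mod 4, sign kept]
  = (435/991)    [2417 ≡ 435 mod 991]
  = -(991/435)    [QR: both ≡ 3 mod 4, sign flips]
  = -(121/435)    [991 ≡ 121 mod 435]
  = -(435/121)    [QR: 121 ≡ 1 mod 4, sign kept]
  = -(72/121)    [435 ≡ 72 mod 121]
  = -(9/121)    [121 ≡ 1 mod 8 ⇒ (2/121)^3 = +1]
  = -(121/9)    [QR: 9 ≡ 1 mod 4, sign kept]
  = -(4/9)    [121 ≡ 4 mod 9]
  = -(1/9)    [9 ≡ 1 mod 8 ⇒ (2/9)^2 = +1]
  = -1    [(1/9) = 1]

-1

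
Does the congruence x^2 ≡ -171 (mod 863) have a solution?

Reduce the numerator: -171 ≡ 692 (mod 863), so (-171|863) = (692|863).
Factor out 2: 692 = 2^2·173. Since 863 ≡ 7 (mod 8), (2|863) = +1, and (2|863)^2 = +1. Now have (173|863).
173 ≡ 1 (mod 4), so quadratic reciprocity gives (173|863) = (863|173). Reduce: 863 ≡ 171 (mod 173). Now have (171|173).
173 ≡ 1 (mod 4), so quadratic reciprocity gives (171|173) = (173|171). Reduce: 173 ≡ 2 (mod 171). Now have (2|171).
Factor out 2: 2 = 2. Since 171 ≡ 3 (mod 8), (2|171) = -1. Now have -(1|171).
(1|171) = 1. Collecting the sign factors: -1.
(-171|863) = -1, and 863 is prime, so -171 is not a quadratic residue mod 863.

no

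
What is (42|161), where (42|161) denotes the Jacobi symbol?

0

(42|161)
  = (21|161)    [161 ≡ 1 mod 8 ⇒ (2|161) = +1]
  = (161|21)    [QR: 21 ≡ 1 mod 4, sign kept]
  = (14|21)    [161 ≡ 14 mod 21]
  = -(7|21)    [21 ≡ 5 mod 8 ⇒ (2|21) = -1]
  = -(21|7)    [QR: 21 ≡ 1 mod 4, sign kept]
  = -(0|7)    [21 ≡ 0 mod 7]
  = 0    [numerator 0, gcd > 1]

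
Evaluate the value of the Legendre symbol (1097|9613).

1

1097 ≡ 1 (mod 4), so quadratic reciprocity gives (1097|9613) = (9613|1097). Reduce: 9613 ≡ 837 (mod 1097). Now have (837|1097).
837 ≡ 1 (mod 4), so quadratic reciprocity gives (837|1097) = (1097|837). Reduce: 1097 ≡ 260 (mod 837). Now have (260|837).
Factor out 2: 260 = 2^2·65. Since 837 ≡ 5 (mod 8), (2|837) = -1, and (2|837)^2 = +1. Now have (65|837).
65 ≡ 1 (mod 4), so quadratic reciprocity gives (65|837) = (837|65). Reduce: 837 ≡ 57 (mod 65). Now have (57|65).
57 ≡ 1 (mod 4), so quadratic reciprocity gives (57|65) = (65|57). Reduce: 65 ≡ 8 (mod 57). Now have (8|57).
Factor out 2: 8 = 2^3. Since 57 ≡ 1 (mod 8), (2|57) = +1, and (2|57)^3 = +1. Now have (1|57).
(1|57) = 1. Collecting the sign factors: 1.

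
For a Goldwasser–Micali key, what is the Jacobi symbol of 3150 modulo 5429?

-1

Factor out 2: 3150 = 2·1575. Since 5429 ≡ 5 (mod 8), (2|5429) = -1. Now have -(1575|5429).
5429 ≡ 1 (mod 4), so quadratic reciprocity gives (1575|5429) = (5429|1575). Reduce: 5429 ≡ 704 (mod 1575). Now have -(704|1575).
Factor out 2: 704 = 2^6·11. Since 1575 ≡ 7 (mod 8), (2|1575) = +1, and (2|1575)^6 = +1. Now have -(11|1575).
Both 11 ≡ 3 and 1575 ≡ 3 (mod 4), so reciprocity gives (11|1575) = -(1575|11). Reduce: 1575 ≡ 2 (mod 11). Now have (2|11).
Factor out 2: 2 = 2. Since 11 ≡ 3 (mod 8), (2|11) = -1. Now have -(1|11).
(1|11) = 1. Collecting the sign factors: -1.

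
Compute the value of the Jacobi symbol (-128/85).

Pull out -1: (-128/85) = (-1/85)·(128/85). Since 85 ≡ 1 (mod 4), (-1/85) = +1. Now have (128/85).
Reduce the numerator: 128 ≡ 43 (mod 85), so (128/85) = (43/85).
85 ≡ 1 (mod 4), so quadratic reciprocity gives (43/85) = (85/43). Reduce: 85 ≡ 42 (mod 43). Now have (42/43).
Factor out 2: 42 = 2·21. Since 43 ≡ 3 (mod 8), (2/43) = -1. Now have -(21/43).
21 ≡ 1 (mod 4), so quadratic reciprocity gives (21/43) = (43/21). Reduce: 43 ≡ 1 (mod 21). Now have -(1/21).
(1/21) = 1. Collecting the sign factors: -1.

-1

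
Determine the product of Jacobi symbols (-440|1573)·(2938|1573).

0

By multiplicativity, (-440·2938|1573) = (-440|1573)·(2938|1573).
First factor (-440|1573):
(-440|1573)
  = (1133|1573)    [-440 ≡ 1133 mod 1573]
  = (1573|1133)    [QR: 1133 ≡ 1 mod 4, sign kept]
  = (440|1133)    [1573 ≡ 440 mod 1133]
  = -(55|1133)    [1133 ≡ 5 mod 8 ⇒ (2|1133)^3 = -1]
  = -(1133|55)    [QR: 1133 ≡ 1 mod 4, sign kept]
  = -(33|55)    [1133 ≡ 33 mod 55]
  = -(55|33)    [QR: 33 ≡ 1 mod 4, sign kept]
  = -(22|33)    [55 ≡ 22 mod 33]
  = -(11|33)    [33 ≡ 1 mod 8 ⇒ (2|33) = +1]
  = -(33|11)    [QR: 33 ≡ 1 mod 4, sign kept]
  = -(0|11)    [33 ≡ 0 mod 11]
  = 0    [numerator 0, gcd > 1]
Second factor (2938|1573):
(2938|1573)
  = (1365|1573)    [2938 ≡ 1365 mod 1573]
  = (1573|1365)    [QR: 1365 ≡ 1 mod 4, sign kept]
  = (208|1365)    [1573 ≡ 208 mod 1365]
  = (13|1365)    [1365 ≡ 5 mod 8 ⇒ (2|1365)^4 = +1]
  = (1365|13)    [QR: 13 ≡ 1 mod 4, sign kept]
  = (0|13)    [1365 ≡ 0 mod 13]
  = 0    [numerator 0, gcd > 1]
Product: (0)·(0) = 0.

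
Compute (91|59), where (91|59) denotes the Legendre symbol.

-1

Reduce the numerator: 91 ≡ 32 (mod 59), so (91|59) = (32|59).
Factor out 2: 32 = 2^5. Since 59 ≡ 3 (mod 8), (2|59) = -1, and (2|59)^5 = -1. Now have -(1|59).
(1|59) = 1. Collecting the sign factors: -1.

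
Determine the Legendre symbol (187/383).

-1

(187/383)
  = -(383/187)    [QR: both ≡ 3 mod 4, sign flips]
  = -(9/187)    [383 ≡ 9 mod 187]
  = -(187/9)    [QR: 9 ≡ 1 mod 4, sign kept]
  = -(7/9)    [187 ≡ 7 mod 9]
  = -(9/7)    [QR: 9 ≡ 1 mod 4, sign kept]
  = -(2/7)    [9 ≡ 2 mod 7]
  = -(1/7)    [7 ≡ 7 mod 8 ⇒ (2/7) = +1]
  = -1    [(1/7) = 1]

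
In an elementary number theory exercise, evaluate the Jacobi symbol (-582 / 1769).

(-582 / 1769)
  = (1187 / 1769)    [-582 ≡ 1187 mod 1769]
  = (1769 / 1187)    [QR: 1769 ≡ 1 mod 4, sign kept]
  = (582 / 1187)    [1769 ≡ 582 mod 1187]
  = -(291 / 1187)    [1187 ≡ 3 mod 8 ⇒ (2 / 1187) = -1]
  = (1187 / 291)    [QR: both ≡ 3 mod 4, sign flips]
  = (23 / 291)    [1187 ≡ 23 mod 291]
  = -(291 / 23)    [QR: both ≡ 3 mod 4, sign flips]
  = -(15 / 23)    [291 ≡ 15 mod 23]
  = (23 / 15)    [QR: both ≡ 3 mod 4, sign flips]
  = (8 / 15)    [23 ≡ 8 mod 15]
  = (1 / 15)    [15 ≡ 7 mod 8 ⇒ (2 / 15)^3 = +1]
  = 1    [(1 / 15) = 1]

1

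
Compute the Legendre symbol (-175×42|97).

By multiplicativity, (-175·42|97) = (-175|97)·(42|97).
First factor (-175|97):
Reduce the numerator: -175 ≡ 19 (mod 97), so (-175|97) = (19|97).
97 ≡ 1 (mod 4), so quadratic reciprocity gives (19|97) = (97|19). Reduce: 97 ≡ 2 (mod 19). Now have (2|19).
Factor out 2: 2 = 2. Since 19 ≡ 3 (mod 8), (2|19) = -1. Now have -(1|19).
(1|19) = 1. Collecting the sign factors: -1.
Second factor (42|97):
Factor out 2: 42 = 2·21. Since 97 ≡ 1 (mod 8), (2|97) = +1. Now have (21|97).
21 ≡ 1 (mod 4), so quadratic reciprocity gives (21|97) = (97|21). Reduce: 97 ≡ 13 (mod 21). Now have (13|21).
13 ≡ 1 (mod 4), so quadratic reciprocity gives (13|21) = (21|13). Reduce: 21 ≡ 8 (mod 13). Now have (8|13).
Factor out 2: 8 = 2^3. Since 13 ≡ 5 (mod 8), (2|13) = -1, and (2|13)^3 = -1. Now have -(1|13).
(1|13) = 1. Collecting the sign factors: -1.
Product: (-1)·(-1) = 1.

1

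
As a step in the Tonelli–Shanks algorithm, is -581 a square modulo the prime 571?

Reduce the numerator: -581 ≡ 561 (mod 571), so (-581/571) = (561/571).
561 ≡ 1 (mod 4), so quadratic reciprocity gives (561/571) = (571/561). Reduce: 571 ≡ 10 (mod 561). Now have (10/561).
Factor out 2: 10 = 2·5. Since 561 ≡ 1 (mod 8), (2/561) = +1. Now have (5/561).
5 ≡ 1 (mod 4), so quadratic reciprocity gives (5/561) = (561/5). Reduce: 561 ≡ 1 (mod 5). Now have (1/5).
(1/5) = 1. Collecting the sign factors: 1.
(-581/571) = 1, and 571 is prime, so -581 is a quadratic residue mod 571.

yes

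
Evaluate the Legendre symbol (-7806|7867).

-1

Reduce the numerator: -7806 ≡ 61 (mod 7867), so (-7806|7867) = (61|7867).
61 ≡ 1 (mod 4), so quadratic reciprocity gives (61|7867) = (7867|61). Reduce: 7867 ≡ 59 (mod 61). Now have (59|61).
61 ≡ 1 (mod 4), so quadratic reciprocity gives (59|61) = (61|59). Reduce: 61 ≡ 2 (mod 59). Now have (2|59).
Factor out 2: 2 = 2. Since 59 ≡ 3 (mod 8), (2|59) = -1. Now have -(1|59).
(1|59) = 1. Collecting the sign factors: -1.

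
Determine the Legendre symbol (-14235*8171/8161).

-1

By multiplicativity, (-14235·8171/8161) = (-14235/8161)·(8171/8161).
First factor (-14235/8161):
(-14235/8161)
  = (2087/8161)    [-14235 ≡ 2087 mod 8161]
  = (8161/2087)    [QR: 8161 ≡ 1 mod 4, sign kept]
  = (1900/2087)    [8161 ≡ 1900 mod 2087]
  = (475/2087)    [2087 ≡ 7 mod 8 ⇒ (2/2087)^2 = +1]
  = -(2087/475)    [QR: both ≡ 3 mod 4, sign flips]
  = -(187/475)    [2087 ≡ 187 mod 475]
  = (475/187)    [QR: both ≡ 3 mod 4, sign flips]
  = (101/187)    [475 ≡ 101 mod 187]
  = (187/101)    [QR: 101 ≡ 1 mod 4, sign kept]
  = (86/101)    [187 ≡ 86 mod 101]
  = -(43/101)    [101 ≡ 5 mod 8 ⇒ (2/101) = -1]
  = -(101/43)    [QR: 101 ≡ 1 mod 4, sign kept]
  = -(15/43)    [101 ≡ 15 mod 43]
  = (43/15)    [QR: both ≡ 3 mod 4, sign flips]
  = (13/15)    [43 ≡ 13 mod 15]
  = (15/13)    [QR: 13 ≡ 1 mod 4, sign kept]
  = (2/13)    [15 ≡ 2 mod 13]
  = -(1/13)    [13 ≡ 5 mod 8 ⇒ (2/13) = -1]
  = -1    [(1/13) = 1]
Second factor (8171/8161):
(8171/8161)
  = (10/8161)    [8171 ≡ 10 mod 8161]
  = (5/8161)    [8161 ≡ 1 mod 8 ⇒ (2/8161) = +1]
  = (8161/5)    [QR: 5 ≡ 1 mod 4, sign kept]
  = (1/5)    [8161 ≡ 1 mod 5]
  = 1    [(1/5) = 1]
Product: (-1)·(1) = -1.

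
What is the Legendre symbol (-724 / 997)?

-1

(-724 / 997)
  = (724 / 997)    [997 ≡ 1 mod 4 ⇒ (-1 / 997) = +1]
  = (181 / 997)    [997 ≡ 5 mod 8 ⇒ (2 / 997)^2 = +1]
  = (997 / 181)    [QR: 181 ≡ 1 mod 4, sign kept]
  = (92 / 181)    [997 ≡ 92 mod 181]
  = (23 / 181)    [181 ≡ 5 mod 8 ⇒ (2 / 181)^2 = +1]
  = (181 / 23)    [QR: 181 ≡ 1 mod 4, sign kept]
  = (20 / 23)    [181 ≡ 20 mod 23]
  = (5 / 23)    [23 ≡ 7 mod 8 ⇒ (2 / 23)^2 = +1]
  = (23 / 5)    [QR: 5 ≡ 1 mod 4, sign kept]
  = (3 / 5)    [23 ≡ 3 mod 5]
  = (5 / 3)    [QR: 5 ≡ 1 mod 4, sign kept]
  = (2 / 3)    [5 ≡ 2 mod 3]
  = -(1 / 3)    [3 ≡ 3 mod 8 ⇒ (2 / 3) = -1]
  = -1    [(1 / 3) = 1]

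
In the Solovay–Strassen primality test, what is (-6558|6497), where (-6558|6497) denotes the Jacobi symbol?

Reduce the numerator: -6558 ≡ 6436 (mod 6497), so (-6558|6497) = (6436|6497).
Factor out 2: 6436 = 2^2·1609. Since 6497 ≡ 1 (mod 8), (2|6497) = +1, and (2|6497)^2 = +1. Now have (1609|6497).
1609 ≡ 1 (mod 4), so quadratic reciprocity gives (1609|6497) = (6497|1609). Reduce: 6497 ≡ 61 (mod 1609). Now have (61|1609).
61 ≡ 1 (mod 4), so quadratic reciprocity gives (61|1609) = (1609|61). Reduce: 1609 ≡ 23 (mod 61). Now have (23|61).
61 ≡ 1 (mod 4), so quadratic reciprocity gives (23|61) = (61|23). Reduce: 61 ≡ 15 (mod 23). Now have (15|23).
Both 15 ≡ 3 and 23 ≡ 3 (mod 4), so reciprocity gives (15|23) = -(23|15). Reduce: 23 ≡ 8 (mod 15). Now have -(8|15).
Factor out 2: 8 = 2^3. Since 15 ≡ 7 (mod 8), (2|15) = +1, and (2|15)^3 = +1. Now have -(1|15).
(1|15) = 1. Collecting the sign factors: -1.

-1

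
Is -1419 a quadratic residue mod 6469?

no

(-1419|6469)
  = (5050|6469)    [-1419 ≡ 5050 mod 6469]
  = -(2525|6469)    [6469 ≡ 5 mod 8 ⇒ (2|6469) = -1]
  = -(6469|2525)    [QR: 2525 ≡ 1 mod 4, sign kept]
  = -(1419|2525)    [6469 ≡ 1419 mod 2525]
  = -(2525|1419)    [QR: 2525 ≡ 1 mod 4, sign kept]
  = -(1106|1419)    [2525 ≡ 1106 mod 1419]
  = (553|1419)    [1419 ≡ 3 mod 8 ⇒ (2|1419) = -1]
  = (1419|553)    [QR: 553 ≡ 1 mod 4, sign kept]
  = (313|553)    [1419 ≡ 313 mod 553]
  = (553|313)    [QR: 313 ≡ 1 mod 4, sign kept]
  = (240|313)    [553 ≡ 240 mod 313]
  = (15|313)    [313 ≡ 1 mod 8 ⇒ (2|313)^4 = +1]
  = (313|15)    [QR: 313 ≡ 1 mod 4, sign kept]
  = (13|15)    [313 ≡ 13 mod 15]
  = (15|13)    [QR: 13 ≡ 1 mod 4, sign kept]
  = (2|13)    [15 ≡ 2 mod 13]
  = -(1|13)    [13 ≡ 5 mod 8 ⇒ (2|13) = -1]
  = -1    [(1|13) = 1]
The Legendre symbol is -1, so x^2 ≡ -1419 (mod 6469) has no solution.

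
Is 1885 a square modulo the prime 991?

yes

Reduce the numerator: 1885 ≡ 894 (mod 991), so (1885/991) = (894/991).
Factor out 2: 894 = 2·447. Since 991 ≡ 7 (mod 8), (2/991) = +1. Now have (447/991).
Both 447 ≡ 3 and 991 ≡ 3 (mod 4), so reciprocity gives (447/991) = -(991/447). Reduce: 991 ≡ 97 (mod 447). Now have -(97/447).
97 ≡ 1 (mod 4), so quadratic reciprocity gives (97/447) = (447/97). Reduce: 447 ≡ 59 (mod 97). Now have -(59/97).
97 ≡ 1 (mod 4), so quadratic reciprocity gives (59/97) = (97/59). Reduce: 97 ≡ 38 (mod 59). Now have -(38/59).
Factor out 2: 38 = 2·19. Since 59 ≡ 3 (mod 8), (2/59) = -1. Now have (19/59).
Both 19 ≡ 3 and 59 ≡ 3 (mod 4), so reciprocity gives (19/59) = -(59/19). Reduce: 59 ≡ 2 (mod 19). Now have -(2/19).
Factor out 2: 2 = 2. Since 19 ≡ 3 (mod 8), (2/19) = -1. Now have (1/19).
(1/19) = 1. Collecting the sign factors: 1.
The Legendre symbol is 1, so x^2 ≡ 1885 (mod 991) has solution.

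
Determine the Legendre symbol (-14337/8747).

1

Reduce the numerator: -14337 ≡ 3157 (mod 8747), so (-14337/8747) = (3157/8747).
3157 ≡ 1 (mod 4), so quadratic reciprocity gives (3157/8747) = (8747/3157). Reduce: 8747 ≡ 2433 (mod 3157). Now have (2433/3157).
2433 ≡ 1 (mod 4), so quadratic reciprocity gives (2433/3157) = (3157/2433). Reduce: 3157 ≡ 724 (mod 2433). Now have (724/2433).
Factor out 2: 724 = 2^2·181. Since 2433 ≡ 1 (mod 8), (2/2433) = +1, and (2/2433)^2 = +1. Now have (181/2433).
181 ≡ 1 (mod 4), so quadratic reciprocity gives (181/2433) = (2433/181). Reduce: 2433 ≡ 80 (mod 181). Now have (80/181).
Factor out 2: 80 = 2^4·5. Since 181 ≡ 5 (mod 8), (2/181) = -1, and (2/181)^4 = +1. Now have (5/181).
5 ≡ 1 (mod 4), so quadratic reciprocity gives (5/181) = (181/5). Reduce: 181 ≡ 1 (mod 5). Now have (1/5).
(1/5) = 1. Collecting the sign factors: 1.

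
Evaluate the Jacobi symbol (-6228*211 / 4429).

By multiplicativity, (-6228·211 / 4429) = (-6228 / 4429)·(211 / 4429).
First factor (-6228 / 4429):
(-6228 / 4429)
  = (2630 / 4429)    [-6228 ≡ 2630 mod 4429]
  = -(1315 / 4429)    [4429 ≡ 5 mod 8 ⇒ (2 / 4429) = -1]
  = -(4429 / 1315)    [QR: 4429 ≡ 1 mod 4, sign kept]
  = -(484 / 1315)    [4429 ≡ 484 mod 1315]
  = -(121 / 1315)    [1315 ≡ 3 mod 8 ⇒ (2 / 1315)^2 = +1]
  = -(1315 / 121)    [QR: 121 ≡ 1 mod 4, sign kept]
  = -(105 / 121)    [1315 ≡ 105 mod 121]
  = -(121 / 105)    [QR: 105 ≡ 1 mod 4, sign kept]
  = -(16 / 105)    [121 ≡ 16 mod 105]
  = -(1 / 105)    [105 ≡ 1 mod 8 ⇒ (2 / 105)^4 = +1]
  = -1    [(1 / 105) = 1]
Second factor (211 / 4429):
(211 / 4429)
  = (4429 / 211)    [QR: 4429 ≡ 1 mod 4, sign kept]
  = (209 / 211)    [4429 ≡ 209 mod 211]
  = (211 / 209)    [QR: 209 ≡ 1 mod 4, sign kept]
  = (2 / 209)    [211 ≡ 2 mod 209]
  = (1 / 209)    [209 ≡ 1 mod 8 ⇒ (2 / 209) = +1]
  = 1    [(1 / 209) = 1]
Product: (-1)·(1) = -1.

-1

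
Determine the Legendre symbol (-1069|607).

(-1069|607)
  = (145|607)    [-1069 ≡ 145 mod 607]
  = (607|145)    [QR: 145 ≡ 1 mod 4, sign kept]
  = (27|145)    [607 ≡ 27 mod 145]
  = (145|27)    [QR: 145 ≡ 1 mod 4, sign kept]
  = (10|27)    [145 ≡ 10 mod 27]
  = -(5|27)    [27 ≡ 3 mod 8 ⇒ (2|27) = -1]
  = -(27|5)    [QR: 5 ≡ 1 mod 4, sign kept]
  = -(2|5)    [27 ≡ 2 mod 5]
  = (1|5)    [5 ≡ 5 mod 8 ⇒ (2|5) = -1]
  = 1    [(1|5) = 1]

1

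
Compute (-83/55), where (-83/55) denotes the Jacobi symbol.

(-83/55)
  = -(83/55)    [55 ≡ 3 mod 4 ⇒ (-1/55) = -1]
  = -(28/55)    [83 ≡ 28 mod 55]
  = -(7/55)    [55 ≡ 7 mod 8 ⇒ (2/55)^2 = +1]
  = (55/7)    [QR: both ≡ 3 mod 4, sign flips]
  = (6/7)    [55 ≡ 6 mod 7]
  = (3/7)    [7 ≡ 7 mod 8 ⇒ (2/7) = +1]
  = -(7/3)    [QR: both ≡ 3 mod 4, sign flips]
  = -(1/3)    [7 ≡ 1 mod 3]
  = -1    [(1/3) = 1]

-1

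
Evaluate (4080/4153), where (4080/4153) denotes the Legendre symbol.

(4080/4153)
  = (255/4153)    [4153 ≡ 1 mod 8 ⇒ (2/4153)^4 = +1]
  = (4153/255)    [QR: 4153 ≡ 1 mod 4, sign kept]
  = (73/255)    [4153 ≡ 73 mod 255]
  = (255/73)    [QR: 73 ≡ 1 mod 4, sign kept]
  = (36/73)    [255 ≡ 36 mod 73]
  = (9/73)    [73 ≡ 1 mod 8 ⇒ (2/73)^2 = +1]
  = (73/9)    [QR: 9 ≡ 1 mod 4, sign kept]
  = (1/9)    [73 ≡ 1 mod 9]
  = 1    [(1/9) = 1]

1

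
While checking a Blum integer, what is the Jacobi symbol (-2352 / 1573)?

1

Reduce the numerator: -2352 ≡ 794 (mod 1573), so (-2352 / 1573) = (794 / 1573).
Factor out 2: 794 = 2·397. Since 1573 ≡ 5 (mod 8), (2 / 1573) = -1. Now have -(397 / 1573).
397 ≡ 1 (mod 4), so quadratic reciprocity gives (397 / 1573) = (1573 / 397). Reduce: 1573 ≡ 382 (mod 397). Now have -(382 / 397).
Factor out 2: 382 = 2·191. Since 397 ≡ 5 (mod 8), (2 / 397) = -1. Now have (191 / 397).
397 ≡ 1 (mod 4), so quadratic reciprocity gives (191 / 397) = (397 / 191). Reduce: 397 ≡ 15 (mod 191). Now have (15 / 191).
Both 15 ≡ 3 and 191 ≡ 3 (mod 4), so reciprocity gives (15 / 191) = -(191 / 15). Reduce: 191 ≡ 11 (mod 15). Now have -(11 / 15).
Both 11 ≡ 3 and 15 ≡ 3 (mod 4), so reciprocity gives (11 / 15) = -(15 / 11). Reduce: 15 ≡ 4 (mod 11). Now have (4 / 11).
Factor out 2: 4 = 2^2. Since 11 ≡ 3 (mod 8), (2 / 11) = -1, and (2 / 11)^2 = +1. Now have (1 / 11).
(1 / 11) = 1. Collecting the sign factors: 1.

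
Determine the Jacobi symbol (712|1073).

Factor out 2: 712 = 2^3·89. Since 1073 ≡ 1 (mod 8), (2|1073) = +1, and (2|1073)^3 = +1. Now have (89|1073).
89 ≡ 1 (mod 4), so quadratic reciprocity gives (89|1073) = (1073|89). Reduce: 1073 ≡ 5 (mod 89). Now have (5|89).
5 ≡ 1 (mod 4), so quadratic reciprocity gives (5|89) = (89|5). Reduce: 89 ≡ 4 (mod 5). Now have (4|5).
Factor out 2: 4 = 2^2. Since 5 ≡ 5 (mod 8), (2|5) = -1, and (2|5)^2 = +1. Now have (1|5).
(1|5) = 1. Collecting the sign factors: 1.

1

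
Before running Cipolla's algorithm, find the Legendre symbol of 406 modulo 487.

Factor out 2: 406 = 2·203. Since 487 ≡ 7 (mod 8), (2 / 487) = +1. Now have (203 / 487).
Both 203 ≡ 3 and 487 ≡ 3 (mod 4), so reciprocity gives (203 / 487) = -(487 / 203). Reduce: 487 ≡ 81 (mod 203). Now have -(81 / 203).
81 ≡ 1 (mod 4), so quadratic reciprocity gives (81 / 203) = (203 / 81). Reduce: 203 ≡ 41 (mod 81). Now have -(41 / 81).
41 ≡ 1 (mod 4), so quadratic reciprocity gives (41 / 81) = (81 / 41). Reduce: 81 ≡ 40 (mod 41). Now have -(40 / 41).
Factor out 2: 40 = 2^3·5. Since 41 ≡ 1 (mod 8), (2 / 41) = +1, and (2 / 41)^3 = +1. Now have -(5 / 41).
5 ≡ 1 (mod 4), so quadratic reciprocity gives (5 / 41) = (41 / 5). Reduce: 41 ≡ 1 (mod 5). Now have -(1 / 5).
(1 / 5) = 1. Collecting the sign factors: -1.

-1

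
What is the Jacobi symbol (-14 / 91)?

(-14 / 91)
  = (77 / 91)    [-14 ≡ 77 mod 91]
  = (91 / 77)    [QR: 77 ≡ 1 mod 4, sign kept]
  = (14 / 77)    [91 ≡ 14 mod 77]
  = -(7 / 77)    [77 ≡ 5 mod 8 ⇒ (2 / 77) = -1]
  = -(77 / 7)    [QR: 77 ≡ 1 mod 4, sign kept]
  = -(0 / 7)    [77 ≡ 0 mod 7]
  = 0    [numerator 0, gcd > 1]

0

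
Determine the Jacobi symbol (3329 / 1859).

Reduce the numerator: 3329 ≡ 1470 (mod 1859), so (3329 / 1859) = (1470 / 1859).
Factor out 2: 1470 = 2·735. Since 1859 ≡ 3 (mod 8), (2 / 1859) = -1. Now have -(735 / 1859).
Both 735 ≡ 3 and 1859 ≡ 3 (mod 4), so reciprocity gives (735 / 1859) = -(1859 / 735). Reduce: 1859 ≡ 389 (mod 735). Now have (389 / 735).
389 ≡ 1 (mod 4), so quadratic reciprocity gives (389 / 735) = (735 / 389). Reduce: 735 ≡ 346 (mod 389). Now have (346 / 389).
Factor out 2: 346 = 2·173. Since 389 ≡ 5 (mod 8), (2 / 389) = -1. Now have -(173 / 389).
173 ≡ 1 (mod 4), so quadratic reciprocity gives (173 / 389) = (389 / 173). Reduce: 389 ≡ 43 (mod 173). Now have -(43 / 173).
173 ≡ 1 (mod 4), so quadratic reciprocity gives (43 / 173) = (173 / 43). Reduce: 173 ≡ 1 (mod 43). Now have -(1 / 43).
(1 / 43) = 1. Collecting the sign factors: -1.

-1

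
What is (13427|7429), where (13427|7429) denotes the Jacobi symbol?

1

(13427|7429)
  = (5998|7429)    [13427 ≡ 5998 mod 7429]
  = -(2999|7429)    [7429 ≡ 5 mod 8 ⇒ (2|7429) = -1]
  = -(7429|2999)    [QR: 7429 ≡ 1 mod 4, sign kept]
  = -(1431|2999)    [7429 ≡ 1431 mod 2999]
  = (2999|1431)    [QR: both ≡ 3 mod 4, sign flips]
  = (137|1431)    [2999 ≡ 137 mod 1431]
  = (1431|137)    [QR: 137 ≡ 1 mod 4, sign kept]
  = (61|137)    [1431 ≡ 61 mod 137]
  = (137|61)    [QR: 61 ≡ 1 mod 4, sign kept]
  = (15|61)    [137 ≡ 15 mod 61]
  = (61|15)    [QR: 61 ≡ 1 mod 4, sign kept]
  = (1|15)    [61 ≡ 1 mod 15]
  = 1    [(1|15) = 1]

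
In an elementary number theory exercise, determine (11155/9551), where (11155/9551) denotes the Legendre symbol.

(11155/9551)
  = (1604/9551)    [11155 ≡ 1604 mod 9551]
  = (401/9551)    [9551 ≡ 7 mod 8 ⇒ (2/9551)^2 = +1]
  = (9551/401)    [QR: 401 ≡ 1 mod 4, sign kept]
  = (328/401)    [9551 ≡ 328 mod 401]
  = (41/401)    [401 ≡ 1 mod 8 ⇒ (2/401)^3 = +1]
  = (401/41)    [QR: 41 ≡ 1 mod 4, sign kept]
  = (32/41)    [401 ≡ 32 mod 41]
  = (1/41)    [41 ≡ 1 mod 8 ⇒ (2/41)^5 = +1]
  = 1    [(1/41) = 1]

1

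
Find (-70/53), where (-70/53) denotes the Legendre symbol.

Pull out -1: (-70/53) = (-1/53)·(70/53). Since 53 ≡ 1 (mod 4), (-1/53) = +1. Now have (70/53).
Reduce the numerator: 70 ≡ 17 (mod 53), so (70/53) = (17/53).
17 ≡ 1 (mod 4), so quadratic reciprocity gives (17/53) = (53/17). Reduce: 53 ≡ 2 (mod 17). Now have (2/17).
Factor out 2: 2 = 2. Since 17 ≡ 1 (mod 8), (2/17) = +1. Now have (1/17).
(1/17) = 1. Collecting the sign factors: 1.

1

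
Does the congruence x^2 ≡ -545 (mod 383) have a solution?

no

Reduce the numerator: -545 ≡ 221 (mod 383), so (-545/383) = (221/383).
221 ≡ 1 (mod 4), so quadratic reciprocity gives (221/383) = (383/221). Reduce: 383 ≡ 162 (mod 221). Now have (162/221).
Factor out 2: 162 = 2·81. Since 221 ≡ 5 (mod 8), (2/221) = -1. Now have -(81/221).
81 ≡ 1 (mod 4), so quadratic reciprocity gives (81/221) = (221/81). Reduce: 221 ≡ 59 (mod 81). Now have -(59/81).
81 ≡ 1 (mod 4), so quadratic reciprocity gives (59/81) = (81/59). Reduce: 81 ≡ 22 (mod 59). Now have -(22/59).
Factor out 2: 22 = 2·11. Since 59 ≡ 3 (mod 8), (2/59) = -1. Now have (11/59).
Both 11 ≡ 3 and 59 ≡ 3 (mod 4), so reciprocity gives (11/59) = -(59/11). Reduce: 59 ≡ 4 (mod 11). Now have -(4/11).
Factor out 2: 4 = 2^2. Since 11 ≡ 3 (mod 8), (2/11) = -1, and (2/11)^2 = +1. Now have -(1/11).
(1/11) = 1. Collecting the sign factors: -1.
(-545/383) = -1, and 383 is prime, so -545 is not a quadratic residue mod 383.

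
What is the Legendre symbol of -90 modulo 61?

-1

Reduce the numerator: -90 ≡ 32 (mod 61), so (-90|61) = (32|61).
Factor out 2: 32 = 2^5. Since 61 ≡ 5 (mod 8), (2|61) = -1, and (2|61)^5 = -1. Now have -(1|61).
(1|61) = 1. Collecting the sign factors: -1.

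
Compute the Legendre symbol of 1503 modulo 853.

(1503 / 853)
  = (650 / 853)    [1503 ≡ 650 mod 853]
  = -(325 / 853)    [853 ≡ 5 mod 8 ⇒ (2 / 853) = -1]
  = -(853 / 325)    [QR: 325 ≡ 1 mod 4, sign kept]
  = -(203 / 325)    [853 ≡ 203 mod 325]
  = -(325 / 203)    [QR: 325 ≡ 1 mod 4, sign kept]
  = -(122 / 203)    [325 ≡ 122 mod 203]
  = (61 / 203)    [203 ≡ 3 mod 8 ⇒ (2 / 203) = -1]
  = (203 / 61)    [QR: 61 ≡ 1 mod 4, sign kept]
  = (20 / 61)    [203 ≡ 20 mod 61]
  = (5 / 61)    [61 ≡ 5 mod 8 ⇒ (2 / 61)^2 = +1]
  = (61 / 5)    [QR: 5 ≡ 1 mod 4, sign kept]
  = (1 / 5)    [61 ≡ 1 mod 5]
  = 1    [(1 / 5) = 1]

1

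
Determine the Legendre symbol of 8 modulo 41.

Factor out 2: 8 = 2^3. Since 41 ≡ 1 (mod 8), (2/41) = +1, and (2/41)^3 = +1. Now have (1/41).
(1/41) = 1. Collecting the sign factors: 1.

1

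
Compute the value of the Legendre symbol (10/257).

Factor out 2: 10 = 2·5. Since 257 ≡ 1 (mod 8), (2/257) = +1. Now have (5/257).
5 ≡ 1 (mod 4), so quadratic reciprocity gives (5/257) = (257/5). Reduce: 257 ≡ 2 (mod 5). Now have (2/5).
Factor out 2: 2 = 2. Since 5 ≡ 5 (mod 8), (2/5) = -1. Now have -(1/5).
(1/5) = 1. Collecting the sign factors: -1.

-1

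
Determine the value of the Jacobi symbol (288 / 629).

Factor out 2: 288 = 2^5·9. Since 629 ≡ 5 (mod 8), (2 / 629) = -1, and (2 / 629)^5 = -1. Now have -(9 / 629).
9 ≡ 1 (mod 4), so quadratic reciprocity gives (9 / 629) = (629 / 9). Reduce: 629 ≡ 8 (mod 9). Now have -(8 / 9).
Factor out 2: 8 = 2^3. Since 9 ≡ 1 (mod 8), (2 / 9) = +1, and (2 / 9)^3 = +1. Now have -(1 / 9).
(1 / 9) = 1. Collecting the sign factors: -1.

-1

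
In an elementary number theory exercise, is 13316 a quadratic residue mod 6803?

Reduce the numerator: 13316 ≡ 6513 (mod 6803), so (13316/6803) = (6513/6803).
6513 ≡ 1 (mod 4), so quadratic reciprocity gives (6513/6803) = (6803/6513). Reduce: 6803 ≡ 290 (mod 6513). Now have (290/6513).
Factor out 2: 290 = 2·145. Since 6513 ≡ 1 (mod 8), (2/6513) = +1. Now have (145/6513).
145 ≡ 1 (mod 4), so quadratic reciprocity gives (145/6513) = (6513/145). Reduce: 6513 ≡ 133 (mod 145). Now have (133/145).
133 ≡ 1 (mod 4), so quadratic reciprocity gives (133/145) = (145/133). Reduce: 145 ≡ 12 (mod 133). Now have (12/133).
Factor out 2: 12 = 2^2·3. Since 133 ≡ 5 (mod 8), (2/133) = -1, and (2/133)^2 = +1. Now have (3/133).
133 ≡ 1 (mod 4), so quadratic reciprocity gives (3/133) = (133/3). Reduce: 133 ≡ 1 (mod 3). Now have (1/3).
(1/3) = 1. Collecting the sign factors: 1.
(13316/6803) = 1, and 6803 is prime, so 13316 is a quadratic residue mod 6803.

yes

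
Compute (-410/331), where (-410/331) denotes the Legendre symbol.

-1

Reduce the numerator: -410 ≡ 252 (mod 331), so (-410/331) = (252/331).
Factor out 2: 252 = 2^2·63. Since 331 ≡ 3 (mod 8), (2/331) = -1, and (2/331)^2 = +1. Now have (63/331).
Both 63 ≡ 3 and 331 ≡ 3 (mod 4), so reciprocity gives (63/331) = -(331/63). Reduce: 331 ≡ 16 (mod 63). Now have -(16/63).
Factor out 2: 16 = 2^4. Since 63 ≡ 7 (mod 8), (2/63) = +1, and (2/63)^4 = +1. Now have -(1/63).
(1/63) = 1. Collecting the sign factors: -1.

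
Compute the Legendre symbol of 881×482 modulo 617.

-1

By multiplicativity, (881·482/617) = (881/617)·(482/617).
First factor (881/617):
Reduce the numerator: 881 ≡ 264 (mod 617), so (881/617) = (264/617).
Factor out 2: 264 = 2^3·33. Since 617 ≡ 1 (mod 8), (2/617) = +1, and (2/617)^3 = +1. Now have (33/617).
33 ≡ 1 (mod 4), so quadratic reciprocity gives (33/617) = (617/33). Reduce: 617 ≡ 23 (mod 33). Now have (23/33).
33 ≡ 1 (mod 4), so quadratic reciprocity gives (23/33) = (33/23). Reduce: 33 ≡ 10 (mod 23). Now have (10/23).
Factor out 2: 10 = 2·5. Since 23 ≡ 7 (mod 8), (2/23) = +1. Now have (5/23).
5 ≡ 1 (mod 4), so quadratic reciprocity gives (5/23) = (23/5). Reduce: 23 ≡ 3 (mod 5). Now have (3/5).
5 ≡ 1 (mod 4), so quadratic reciprocity gives (3/5) = (5/3). Reduce: 5 ≡ 2 (mod 3). Now have (2/3).
Factor out 2: 2 = 2. Since 3 ≡ 3 (mod 8), (2/3) = -1. Now have -(1/3).
(1/3) = 1. Collecting the sign factors: -1.
Second factor (482/617):
Factor out 2: 482 = 2·241. Since 617 ≡ 1 (mod 8), (2/617) = +1. Now have (241/617).
241 ≡ 1 (mod 4), so quadratic reciprocity gives (241/617) = (617/241). Reduce: 617 ≡ 135 (mod 241). Now have (135/241).
241 ≡ 1 (mod 4), so quadratic reciprocity gives (135/241) = (241/135). Reduce: 241 ≡ 106 (mod 135). Now have (106/135).
Factor out 2: 106 = 2·53. Since 135 ≡ 7 (mod 8), (2/135) = +1. Now have (53/135).
53 ≡ 1 (mod 4), so quadratic reciprocity gives (53/135) = (135/53). Reduce: 135 ≡ 29 (mod 53). Now have (29/53).
29 ≡ 1 (mod 4), so quadratic reciprocity gives (29/53) = (53/29). Reduce: 53 ≡ 24 (mod 29). Now have (24/29).
Factor out 2: 24 = 2^3·3. Since 29 ≡ 5 (mod 8), (2/29) = -1, and (2/29)^3 = -1. Now have -(3/29).
29 ≡ 1 (mod 4), so quadratic reciprocity gives (3/29) = (29/3). Reduce: 29 ≡ 2 (mod 3). Now have -(2/3).
Factor out 2: 2 = 2. Since 3 ≡ 3 (mod 8), (2/3) = -1. Now have (1/3).
(1/3) = 1. Collecting the sign factors: 1.
Product: (-1)·(1) = -1.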